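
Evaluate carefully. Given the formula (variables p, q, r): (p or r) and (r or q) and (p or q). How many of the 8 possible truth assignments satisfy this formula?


Evaluate all 8 assignments for p, q, r:
p=0, q=0, r=0: 0
p=0, q=0, r=1: 0
p=0, q=1, r=0: 0
p=0, q=1, r=1: 1
p=1, q=0, r=0: 0
p=1, q=0, r=1: 1
p=1, q=1, r=0: 1
p=1, q=1, r=1: 1
Satisfying count = 4

4


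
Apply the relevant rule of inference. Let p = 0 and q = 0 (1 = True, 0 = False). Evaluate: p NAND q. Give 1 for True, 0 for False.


p = 0, q = 0
Operation: p NAND q
Evaluate: 0 NAND 0 = 1

1


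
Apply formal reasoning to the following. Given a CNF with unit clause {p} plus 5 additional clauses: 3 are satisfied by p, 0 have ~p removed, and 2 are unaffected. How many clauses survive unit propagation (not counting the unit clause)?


Satisfied (removed): 3
Shortened (remain): 0
Unchanged (remain): 2
Remaining = 0 + 2 = 2

2


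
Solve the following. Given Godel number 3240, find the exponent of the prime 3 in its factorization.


Factorize 3240 by dividing by 3 repeatedly.
Division steps: 3 divides 3240 exactly 4 time(s).
Exponent of 3 = 4

4


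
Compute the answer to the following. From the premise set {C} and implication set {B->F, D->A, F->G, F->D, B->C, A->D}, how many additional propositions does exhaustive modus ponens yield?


Initial facts: {C}
Apply modus ponens to closure:
  (no implication fires)
Final known: {C}
New propositions: {(none)}
Count = 0

0


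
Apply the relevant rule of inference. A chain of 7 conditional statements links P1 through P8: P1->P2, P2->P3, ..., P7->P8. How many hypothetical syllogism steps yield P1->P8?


With 7 implications in a chain connecting 8 propositions:
P1->P2, P2->P3, ..., P7->P8
Steps needed = (number of implications) - 1 = 7 - 1 = 6

6


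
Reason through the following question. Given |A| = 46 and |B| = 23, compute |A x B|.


The Cartesian product A x B contains all ordered pairs (a, b).
|A x B| = |A| * |B| = 46 * 23 = 1058

1058


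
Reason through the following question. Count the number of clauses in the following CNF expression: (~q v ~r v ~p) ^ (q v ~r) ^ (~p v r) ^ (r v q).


A CNF formula is a conjunction of clauses.
Clauses are separated by ^.
Counting the conjuncts: 4 clauses.

4


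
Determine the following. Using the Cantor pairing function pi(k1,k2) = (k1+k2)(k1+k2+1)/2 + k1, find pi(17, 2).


k1 + k2 = 19
(k1+k2)(k1+k2+1)/2 = 19 * 20 / 2 = 190
pi = 190 + 17 = 207

207


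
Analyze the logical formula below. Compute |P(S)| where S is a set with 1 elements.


The power set of a set with n elements has 2^n elements.
|P(S)| = 2^1 = 2

2


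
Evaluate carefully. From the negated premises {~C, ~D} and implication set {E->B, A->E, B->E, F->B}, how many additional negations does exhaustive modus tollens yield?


Initial negated facts: {~C, ~D}
Apply modus tollens to closure:
  (no implication fires)
Final negated: {~C, ~D}
New negations: {(none)}
Count = 0

0


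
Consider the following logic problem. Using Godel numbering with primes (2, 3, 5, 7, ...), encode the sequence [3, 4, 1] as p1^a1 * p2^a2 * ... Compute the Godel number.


Encode each element as an exponent of the corresponding prime:
  2^3 = 8
  3^4 = 81
  5^1 = 5
Product = 8 * 81 * 5 = 3240

3240


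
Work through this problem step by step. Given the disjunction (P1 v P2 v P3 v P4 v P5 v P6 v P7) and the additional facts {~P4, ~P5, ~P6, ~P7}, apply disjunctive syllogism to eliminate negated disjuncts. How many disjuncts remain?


Original disjuncts (7): P1, P2, P3, P4, P5, P6, P7
Negated (eliminate): ~P4, ~P5, ~P6, ~P7
Remaining disjuncts: P1, P2, P3
Count = 7 - 4 = 3

3


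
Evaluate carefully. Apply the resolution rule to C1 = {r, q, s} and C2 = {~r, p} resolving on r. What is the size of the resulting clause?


Remove r from C1 and ~r from C2.
C1 remainder: {q, s}
C2 remainder: {p}
Union (resolvent): {p, q, s}
Resolvent has 3 literal(s).

3


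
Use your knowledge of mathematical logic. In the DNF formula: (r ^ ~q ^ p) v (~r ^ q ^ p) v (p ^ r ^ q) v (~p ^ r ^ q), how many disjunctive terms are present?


A DNF formula is a disjunction of terms (conjunctions).
Terms are separated by v.
Counting the disjuncts: 4 terms.

4


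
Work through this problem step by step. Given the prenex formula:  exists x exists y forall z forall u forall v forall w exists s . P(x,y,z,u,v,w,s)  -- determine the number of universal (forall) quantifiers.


Quantifier prefix: exists x exists y forall z forall u forall v forall w exists s
Mark each quantifier type:
  E E U U U U E
Universal count = 4, Existential count = 3
Asked for universal (forall) quantifiers: 4

4


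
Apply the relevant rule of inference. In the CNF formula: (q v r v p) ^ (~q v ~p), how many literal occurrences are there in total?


Counting literals in each clause:
Clause 1: 3 literal(s)
Clause 2: 2 literal(s)
Total = 5

5


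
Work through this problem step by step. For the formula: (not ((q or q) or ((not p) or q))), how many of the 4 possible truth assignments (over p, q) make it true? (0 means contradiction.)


Check all 4 assignments:
p=0, q=0: 0
p=0, q=1: 0
p=1, q=0: 1
p=1, q=1: 0
Count of True = 1

1


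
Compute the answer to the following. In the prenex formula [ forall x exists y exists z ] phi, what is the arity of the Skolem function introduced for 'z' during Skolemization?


Quantifier prefix: forall x exists y exists z
'z' is existentially quantified at position 3.
Universal variables preceding it: x
Skolem function arity = 1

1


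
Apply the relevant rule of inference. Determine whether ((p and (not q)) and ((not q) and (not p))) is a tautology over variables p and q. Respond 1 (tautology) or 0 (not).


Check all 4 assignments:
p=0, q=0: 0
p=0, q=1: 0
p=1, q=0: 0
p=1, q=1: 0
Satisfying count = 0/4.
Tautology iff count = 4: no.

0


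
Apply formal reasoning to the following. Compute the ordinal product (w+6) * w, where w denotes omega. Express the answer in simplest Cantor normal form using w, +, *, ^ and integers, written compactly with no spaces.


Compute (w+6) * w.
Ordinal * is associative and left-distributive over +, but NOT commutative; for finite n>1, n*w = w but w*n stays w*n.
(w+6) * w = sup{(w+6)*k : k<w} = sup{w*k+6} = w^2 (the +6 tail is absorbed in the limit).
Result = w^2

w^2


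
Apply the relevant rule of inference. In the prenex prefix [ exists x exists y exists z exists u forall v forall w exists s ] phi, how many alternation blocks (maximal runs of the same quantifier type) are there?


Quantifier-type sequence: E E E E A A E  (A=forall, E=exists)
Group into maximal same-type runs:
  Ex4 | Ax2 | Ex1
Number of blocks = 3

3


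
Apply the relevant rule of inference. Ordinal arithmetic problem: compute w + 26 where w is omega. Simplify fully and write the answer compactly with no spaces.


Compute w + 26.
Ordinal + is associative but NOT commutative; for finite n>0, n + w = w but w + n stays w+n.
w + 26 is already in normal form (a successor ordinal beyond w).
Result = w+26

w+26


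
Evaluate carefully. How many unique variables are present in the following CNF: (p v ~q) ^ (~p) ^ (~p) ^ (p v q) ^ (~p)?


Identify each variable that appears in the formula.
Variables found: p, q
Count = 2

2


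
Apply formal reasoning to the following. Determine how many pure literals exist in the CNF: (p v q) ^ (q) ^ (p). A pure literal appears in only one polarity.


Check each variable for pure literal status:
p: pure positive
q: pure positive
r: absent (not pure)
Pure literal count = 2

2


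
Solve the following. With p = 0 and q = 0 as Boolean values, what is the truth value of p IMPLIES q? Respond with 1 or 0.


p = 0, q = 0
Operation: p IMPLIES q
Evaluate: 0 IMPLIES 0 = 1

1


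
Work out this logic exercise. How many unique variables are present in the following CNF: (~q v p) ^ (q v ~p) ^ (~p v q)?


Identify each variable that appears in the formula.
Variables found: p, q
Count = 2

2


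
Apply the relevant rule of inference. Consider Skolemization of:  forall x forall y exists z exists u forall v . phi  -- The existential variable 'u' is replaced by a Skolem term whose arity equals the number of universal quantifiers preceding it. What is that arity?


Quantifier prefix: forall x forall y exists z exists u forall v
'u' is existentially quantified at position 4.
Universal variables preceding it: x, y
Skolem function arity = 2

2


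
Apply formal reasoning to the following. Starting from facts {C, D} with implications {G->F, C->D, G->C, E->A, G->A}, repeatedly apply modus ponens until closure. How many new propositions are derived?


Initial facts: {C, D}
Apply modus ponens to closure:
  (no implication fires)
Final known: {C, D}
New propositions: {(none)}
Count = 0

0


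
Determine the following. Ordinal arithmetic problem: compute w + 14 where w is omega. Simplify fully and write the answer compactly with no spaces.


Compute w + 14.
Ordinal + is associative but NOT commutative; for finite n>0, n + w = w but w + n stays w+n.
w + 14 is already in normal form (a successor ordinal beyond w).
Result = w+14

w+14


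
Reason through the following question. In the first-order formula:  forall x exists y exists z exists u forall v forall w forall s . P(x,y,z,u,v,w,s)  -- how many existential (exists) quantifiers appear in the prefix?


Quantifier prefix: forall x exists y exists z exists u forall v forall w forall s
Mark each quantifier type:
  U E E E U U U
Universal count = 4, Existential count = 3
Asked for existential (exists) quantifiers: 3

3


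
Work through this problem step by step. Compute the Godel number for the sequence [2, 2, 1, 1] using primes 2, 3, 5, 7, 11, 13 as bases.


Encode each element as an exponent of the corresponding prime:
  2^2 = 4
  3^2 = 9
  5^1 = 5
  7^1 = 7
Product = 4 * 9 * 5 * 7 = 1260

1260


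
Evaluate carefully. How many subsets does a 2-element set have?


The power set of a set with n elements has 2^n elements.
|P(S)| = 2^2 = 4

4


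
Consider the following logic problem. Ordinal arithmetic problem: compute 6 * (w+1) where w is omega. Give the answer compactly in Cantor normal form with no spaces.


Compute 6 * (w+1).
Ordinal * is associative and left-distributive over +, but NOT commutative; for finite n>1, n*w = w but w*n stays w*n.
By left-distributivity: 6 * (w+1) = 6*w + 6*1 = w + 6 = w+6.
Result = w+6

w+6


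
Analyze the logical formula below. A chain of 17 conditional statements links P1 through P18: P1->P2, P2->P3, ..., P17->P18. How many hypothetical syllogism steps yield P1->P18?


With 17 implications in a chain connecting 18 propositions:
P1->P2, P2->P3, ..., P17->P18
Steps needed = (number of implications) - 1 = 17 - 1 = 16

16


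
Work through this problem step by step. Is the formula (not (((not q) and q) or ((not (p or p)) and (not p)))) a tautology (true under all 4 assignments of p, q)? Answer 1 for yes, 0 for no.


Check all 4 assignments:
p=0, q=0: 0
p=0, q=1: 0
p=1, q=0: 1
p=1, q=1: 1
Satisfying count = 2/4.
Tautology iff count = 4: no.

0


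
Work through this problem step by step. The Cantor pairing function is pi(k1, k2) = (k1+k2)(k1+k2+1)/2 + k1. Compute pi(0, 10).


k1 + k2 = 10
(k1+k2)(k1+k2+1)/2 = 10 * 11 / 2 = 55
pi = 55 + 0 = 55

55


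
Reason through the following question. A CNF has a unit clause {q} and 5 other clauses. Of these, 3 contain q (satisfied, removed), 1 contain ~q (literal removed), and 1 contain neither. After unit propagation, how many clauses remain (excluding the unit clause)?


Satisfied (removed): 3
Shortened (remain): 1
Unchanged (remain): 1
Remaining = 1 + 1 = 2

2


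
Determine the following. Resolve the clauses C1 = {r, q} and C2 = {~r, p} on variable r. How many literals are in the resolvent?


Remove r from C1 and ~r from C2.
C1 remainder: {q}
C2 remainder: {p}
Union (resolvent): {p, q}
Resolvent has 2 literal(s).

2


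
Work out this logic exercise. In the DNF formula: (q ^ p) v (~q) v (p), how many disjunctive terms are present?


A DNF formula is a disjunction of terms (conjunctions).
Terms are separated by v.
Counting the disjuncts: 3 terms.

3


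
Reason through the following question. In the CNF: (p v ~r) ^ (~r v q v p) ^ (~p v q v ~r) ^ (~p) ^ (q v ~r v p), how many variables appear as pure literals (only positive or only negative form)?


Check each variable for pure literal status:
p: mixed (not pure)
q: pure positive
r: pure negative
Pure literal count = 2

2


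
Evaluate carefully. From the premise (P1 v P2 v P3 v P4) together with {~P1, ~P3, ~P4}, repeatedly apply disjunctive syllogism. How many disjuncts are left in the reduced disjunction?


Original disjuncts (4): P1, P2, P3, P4
Negated (eliminate): ~P1, ~P3, ~P4
Remaining disjuncts: P2
Count = 4 - 3 = 1

1


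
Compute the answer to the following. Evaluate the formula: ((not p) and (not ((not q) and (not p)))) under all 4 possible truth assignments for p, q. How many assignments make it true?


Check all 4 assignments:
p=0, q=0: 0
p=0, q=1: 1
p=1, q=0: 0
p=1, q=1: 0
Count of True = 1

1


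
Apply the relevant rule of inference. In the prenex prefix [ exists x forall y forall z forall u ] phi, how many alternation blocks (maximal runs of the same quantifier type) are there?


Quantifier-type sequence: E A A A  (A=forall, E=exists)
Group into maximal same-type runs:
  Ex1 | Ax3
Number of blocks = 2

2


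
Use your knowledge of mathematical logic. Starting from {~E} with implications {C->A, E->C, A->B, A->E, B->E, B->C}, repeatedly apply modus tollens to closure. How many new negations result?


Initial negated facts: {~E}
Apply modus tollens to closure:
  ~E and A->E  =>  ~A
  ~E and B->E  =>  ~B
  ~A and C->A  =>  ~C
Final negated: {~A, ~B, ~C, ~E}
New negations: {~A, ~B, ~C}
Count = 3

3


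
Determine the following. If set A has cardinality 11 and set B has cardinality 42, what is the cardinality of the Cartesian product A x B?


The Cartesian product A x B contains all ordered pairs (a, b).
|A x B| = |A| * |B| = 11 * 42 = 462

462


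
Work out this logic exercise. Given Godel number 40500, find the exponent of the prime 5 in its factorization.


Factorize 40500 by dividing by 5 repeatedly.
Division steps: 5 divides 40500 exactly 3 time(s).
Exponent of 5 = 3

3


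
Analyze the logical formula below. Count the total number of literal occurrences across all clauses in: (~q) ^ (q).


Counting literals in each clause:
Clause 1: 1 literal(s)
Clause 2: 1 literal(s)
Total = 2

2


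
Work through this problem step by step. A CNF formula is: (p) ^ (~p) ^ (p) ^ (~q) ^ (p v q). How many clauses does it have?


A CNF formula is a conjunction of clauses.
Clauses are separated by ^.
Counting the conjuncts: 5 clauses.

5


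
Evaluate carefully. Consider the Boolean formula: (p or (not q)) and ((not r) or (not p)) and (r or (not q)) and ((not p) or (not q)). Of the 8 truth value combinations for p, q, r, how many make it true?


Evaluate all 8 assignments for p, q, r:
p=0, q=0, r=0: 1
p=0, q=0, r=1: 1
p=0, q=1, r=0: 0
p=0, q=1, r=1: 0
p=1, q=0, r=0: 1
p=1, q=0, r=1: 0
p=1, q=1, r=0: 0
p=1, q=1, r=1: 0
Satisfying count = 3

3


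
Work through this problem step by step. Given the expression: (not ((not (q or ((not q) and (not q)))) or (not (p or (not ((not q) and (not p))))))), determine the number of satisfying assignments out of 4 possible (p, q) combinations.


Check all 4 assignments:
p=0, q=0: 0
p=0, q=1: 1
p=1, q=0: 1
p=1, q=1: 1
Count of True = 3

3


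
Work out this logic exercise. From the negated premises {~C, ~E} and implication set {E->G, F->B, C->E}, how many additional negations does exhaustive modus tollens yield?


Initial negated facts: {~C, ~E}
Apply modus tollens to closure:
  (no implication fires)
Final negated: {~C, ~E}
New negations: {(none)}
Count = 0

0


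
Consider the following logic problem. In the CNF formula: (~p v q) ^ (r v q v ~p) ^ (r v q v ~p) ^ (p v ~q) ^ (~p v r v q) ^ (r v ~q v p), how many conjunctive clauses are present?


A CNF formula is a conjunction of clauses.
Clauses are separated by ^.
Counting the conjuncts: 6 clauses.

6


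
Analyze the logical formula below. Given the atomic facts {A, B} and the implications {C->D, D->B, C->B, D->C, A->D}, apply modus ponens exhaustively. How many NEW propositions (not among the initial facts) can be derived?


Initial facts: {A, B}
Apply modus ponens to closure:
  A and A->D  =>  D
  D and D->C  =>  C
Final known: {A, B, C, D}
New propositions: {C, D}
Count = 2

2


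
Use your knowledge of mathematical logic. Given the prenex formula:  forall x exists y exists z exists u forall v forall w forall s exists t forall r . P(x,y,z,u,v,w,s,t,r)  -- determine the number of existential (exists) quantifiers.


Quantifier prefix: forall x exists y exists z exists u forall v forall w forall s exists t forall r
Mark each quantifier type:
  U E E E U U U E U
Universal count = 5, Existential count = 4
Asked for existential (exists) quantifiers: 4

4


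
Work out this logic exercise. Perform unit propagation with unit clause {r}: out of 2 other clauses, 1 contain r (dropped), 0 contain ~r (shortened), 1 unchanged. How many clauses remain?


Satisfied (removed): 1
Shortened (remain): 0
Unchanged (remain): 1
Remaining = 0 + 1 = 1

1


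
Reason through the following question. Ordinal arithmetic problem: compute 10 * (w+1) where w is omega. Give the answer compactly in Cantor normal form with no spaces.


Compute 10 * (w+1).
Ordinal * is associative and left-distributive over +, but NOT commutative; for finite n>1, n*w = w but w*n stays w*n.
By left-distributivity: 10 * (w+1) = 10*w + 10*1 = w + 10 = w+10.
Result = w+10

w+10


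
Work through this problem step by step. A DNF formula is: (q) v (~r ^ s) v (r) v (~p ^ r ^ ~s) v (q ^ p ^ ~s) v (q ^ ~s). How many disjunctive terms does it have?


A DNF formula is a disjunction of terms (conjunctions).
Terms are separated by v.
Counting the disjuncts: 6 terms.

6


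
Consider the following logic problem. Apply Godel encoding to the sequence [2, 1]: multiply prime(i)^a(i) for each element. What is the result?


Encode each element as an exponent of the corresponding prime:
  2^2 = 4
  3^1 = 3
Product = 4 * 3 = 12

12


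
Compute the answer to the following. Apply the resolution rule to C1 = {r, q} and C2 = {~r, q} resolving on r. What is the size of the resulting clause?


Remove r from C1 and ~r from C2.
C1 remainder: {q}
C2 remainder: {q}
Union (resolvent): {q}
Resolvent has 1 literal(s).

1


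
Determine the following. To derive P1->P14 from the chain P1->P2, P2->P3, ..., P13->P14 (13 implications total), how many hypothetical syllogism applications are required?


With 13 implications in a chain connecting 14 propositions:
P1->P2, P2->P3, ..., P13->P14
Steps needed = (number of implications) - 1 = 13 - 1 = 12

12


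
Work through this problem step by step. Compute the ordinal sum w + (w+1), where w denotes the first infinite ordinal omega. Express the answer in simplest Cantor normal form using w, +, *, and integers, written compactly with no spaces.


Compute w + (w+1).
Ordinal + is associative but NOT commutative; for finite n>0, n + w = w but w + n stays w+n.
w + (w+1) = (w+w) + 1 = w*2+1.
Result = w*2+1

w*2+1


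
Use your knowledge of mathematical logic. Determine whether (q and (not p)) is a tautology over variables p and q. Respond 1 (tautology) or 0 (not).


Check all 4 assignments:
p=0, q=0: 0
p=0, q=1: 1
p=1, q=0: 0
p=1, q=1: 0
Satisfying count = 1/4.
Tautology iff count = 4: no.

0


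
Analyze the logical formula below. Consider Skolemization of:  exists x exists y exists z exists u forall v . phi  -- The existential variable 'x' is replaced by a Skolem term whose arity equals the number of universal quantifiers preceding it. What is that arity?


Quantifier prefix: exists x exists y exists z exists u forall v
'x' is existentially quantified at position 1.
No universal quantifiers precede it.
Skolem function arity = 0 (a Skolem constant)

0


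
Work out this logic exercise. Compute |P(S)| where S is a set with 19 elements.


The power set of a set with n elements has 2^n elements.
|P(S)| = 2^19 = 524288

524288


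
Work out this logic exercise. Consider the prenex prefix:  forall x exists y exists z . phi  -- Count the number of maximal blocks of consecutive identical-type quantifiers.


Quantifier-type sequence: A E E  (A=forall, E=exists)
Group into maximal same-type runs:
  Ax1 | Ex2
Number of blocks = 2

2


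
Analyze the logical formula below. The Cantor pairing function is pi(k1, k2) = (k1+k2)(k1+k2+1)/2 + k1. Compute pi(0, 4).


k1 + k2 = 4
(k1+k2)(k1+k2+1)/2 = 4 * 5 / 2 = 10
pi = 10 + 0 = 10

10


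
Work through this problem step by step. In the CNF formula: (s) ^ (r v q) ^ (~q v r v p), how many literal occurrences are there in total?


Counting literals in each clause:
Clause 1: 1 literal(s)
Clause 2: 2 literal(s)
Clause 3: 3 literal(s)
Total = 6

6


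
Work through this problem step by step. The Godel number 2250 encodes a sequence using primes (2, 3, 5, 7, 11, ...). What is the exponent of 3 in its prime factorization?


Factorize 2250 by dividing by 3 repeatedly.
Division steps: 3 divides 2250 exactly 2 time(s).
Exponent of 3 = 2

2


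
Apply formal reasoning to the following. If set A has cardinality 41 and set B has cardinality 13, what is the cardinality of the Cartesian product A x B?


The Cartesian product A x B contains all ordered pairs (a, b).
|A x B| = |A| * |B| = 41 * 13 = 533

533


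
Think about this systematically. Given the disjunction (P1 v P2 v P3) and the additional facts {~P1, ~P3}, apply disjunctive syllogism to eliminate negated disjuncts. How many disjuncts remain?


Original disjuncts (3): P1, P2, P3
Negated (eliminate): ~P1, ~P3
Remaining disjuncts: P2
Count = 3 - 2 = 1

1


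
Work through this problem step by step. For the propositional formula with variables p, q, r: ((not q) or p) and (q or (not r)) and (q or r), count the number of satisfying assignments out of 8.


Evaluate all 8 assignments for p, q, r:
p=0, q=0, r=0: 0
p=0, q=0, r=1: 0
p=0, q=1, r=0: 0
p=0, q=1, r=1: 0
p=1, q=0, r=0: 0
p=1, q=0, r=1: 0
p=1, q=1, r=0: 1
p=1, q=1, r=1: 1
Satisfying count = 2

2


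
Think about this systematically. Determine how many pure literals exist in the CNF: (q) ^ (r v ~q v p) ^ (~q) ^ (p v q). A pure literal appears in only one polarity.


Check each variable for pure literal status:
p: pure positive
q: mixed (not pure)
r: pure positive
Pure literal count = 2

2


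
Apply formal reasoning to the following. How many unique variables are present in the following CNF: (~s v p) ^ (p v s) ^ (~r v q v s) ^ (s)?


Identify each variable that appears in the formula.
Variables found: p, q, r, s
Count = 4

4


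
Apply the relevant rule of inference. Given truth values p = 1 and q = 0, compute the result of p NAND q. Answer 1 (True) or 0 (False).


p = 1, q = 0
Operation: p NAND q
Evaluate: 1 NAND 0 = 1

1


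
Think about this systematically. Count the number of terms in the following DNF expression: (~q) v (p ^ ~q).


A DNF formula is a disjunction of terms (conjunctions).
Terms are separated by v.
Counting the disjuncts: 2 terms.

2


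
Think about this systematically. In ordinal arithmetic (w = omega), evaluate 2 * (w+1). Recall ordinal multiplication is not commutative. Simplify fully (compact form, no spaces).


Compute 2 * (w+1).
Ordinal * is associative and left-distributive over +, but NOT commutative; for finite n>1, n*w = w but w*n stays w*n.
By left-distributivity: 2 * (w+1) = 2*w + 2*1 = w + 2 = w+2.
Result = w+2

w+2


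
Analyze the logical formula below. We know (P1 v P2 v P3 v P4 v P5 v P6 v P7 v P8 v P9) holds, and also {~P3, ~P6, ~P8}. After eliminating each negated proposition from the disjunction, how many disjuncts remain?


Original disjuncts (9): P1, P2, P3, P4, P5, P6, P7, P8, P9
Negated (eliminate): ~P3, ~P6, ~P8
Remaining disjuncts: P1, P2, P4, P5, P7, P9
Count = 9 - 3 = 6

6


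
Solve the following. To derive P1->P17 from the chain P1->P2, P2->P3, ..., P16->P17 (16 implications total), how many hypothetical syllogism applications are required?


With 16 implications in a chain connecting 17 propositions:
P1->P2, P2->P3, ..., P16->P17
Steps needed = (number of implications) - 1 = 16 - 1 = 15

15


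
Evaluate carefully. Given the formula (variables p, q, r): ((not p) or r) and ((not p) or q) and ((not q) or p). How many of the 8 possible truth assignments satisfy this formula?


Evaluate all 8 assignments for p, q, r:
p=0, q=0, r=0: 1
p=0, q=0, r=1: 1
p=0, q=1, r=0: 0
p=0, q=1, r=1: 0
p=1, q=0, r=0: 0
p=1, q=0, r=1: 0
p=1, q=1, r=0: 0
p=1, q=1, r=1: 1
Satisfying count = 3

3


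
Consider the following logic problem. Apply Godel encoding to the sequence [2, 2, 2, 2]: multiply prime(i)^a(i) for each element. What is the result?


Encode each element as an exponent of the corresponding prime:
  2^2 = 4
  3^2 = 9
  5^2 = 25
  7^2 = 49
Product = 4 * 9 * 25 * 49 = 44100

44100


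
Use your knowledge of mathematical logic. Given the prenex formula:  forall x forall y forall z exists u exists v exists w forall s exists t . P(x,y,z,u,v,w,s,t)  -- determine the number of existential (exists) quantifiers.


Quantifier prefix: forall x forall y forall z exists u exists v exists w forall s exists t
Mark each quantifier type:
  U U U E E E U E
Universal count = 4, Existential count = 4
Asked for existential (exists) quantifiers: 4

4


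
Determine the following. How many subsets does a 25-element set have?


The power set of a set with n elements has 2^n elements.
|P(S)| = 2^25 = 33554432

33554432


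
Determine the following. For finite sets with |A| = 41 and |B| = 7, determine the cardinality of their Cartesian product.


The Cartesian product A x B contains all ordered pairs (a, b).
|A x B| = |A| * |B| = 41 * 7 = 287

287


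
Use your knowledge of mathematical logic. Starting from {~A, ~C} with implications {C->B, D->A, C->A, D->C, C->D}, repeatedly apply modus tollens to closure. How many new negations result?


Initial negated facts: {~A, ~C}
Apply modus tollens to closure:
  ~A and D->A  =>  ~D
Final negated: {~A, ~C, ~D}
New negations: {~D}
Count = 1

1


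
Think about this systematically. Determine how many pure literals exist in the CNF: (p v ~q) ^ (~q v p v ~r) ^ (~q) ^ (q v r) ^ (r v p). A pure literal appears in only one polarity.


Check each variable for pure literal status:
p: pure positive
q: mixed (not pure)
r: mixed (not pure)
Pure literal count = 1

1


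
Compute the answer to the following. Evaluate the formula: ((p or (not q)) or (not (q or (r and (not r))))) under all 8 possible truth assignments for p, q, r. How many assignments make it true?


Check all 8 assignments:
p=0, q=0, r=0: 1
p=0, q=0, r=1: 1
p=0, q=1, r=0: 0
p=0, q=1, r=1: 0
p=1, q=0, r=0: 1
p=1, q=0, r=1: 1
p=1, q=1, r=0: 1
p=1, q=1, r=1: 1
Count of True = 6

6


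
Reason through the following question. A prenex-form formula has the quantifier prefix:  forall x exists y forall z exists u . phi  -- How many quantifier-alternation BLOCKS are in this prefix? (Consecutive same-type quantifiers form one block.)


Quantifier-type sequence: A E A E  (A=forall, E=exists)
Group into maximal same-type runs:
  Ax1 | Ex1 | Ax1 | Ex1
Number of blocks = 4

4


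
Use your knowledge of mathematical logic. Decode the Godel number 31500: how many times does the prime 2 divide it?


Factorize 31500 by dividing by 2 repeatedly.
Division steps: 2 divides 31500 exactly 2 time(s).
Exponent of 2 = 2

2


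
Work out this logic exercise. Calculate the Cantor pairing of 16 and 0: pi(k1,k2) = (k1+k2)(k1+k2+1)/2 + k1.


k1 + k2 = 16
(k1+k2)(k1+k2+1)/2 = 16 * 17 / 2 = 136
pi = 136 + 16 = 152

152


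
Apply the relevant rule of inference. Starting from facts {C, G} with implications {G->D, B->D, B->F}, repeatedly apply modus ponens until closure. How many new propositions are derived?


Initial facts: {C, G}
Apply modus ponens to closure:
  G and G->D  =>  D
Final known: {C, D, G}
New propositions: {D}
Count = 1

1


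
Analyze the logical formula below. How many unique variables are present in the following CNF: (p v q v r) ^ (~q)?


Identify each variable that appears in the formula.
Variables found: p, q, r
Count = 3

3


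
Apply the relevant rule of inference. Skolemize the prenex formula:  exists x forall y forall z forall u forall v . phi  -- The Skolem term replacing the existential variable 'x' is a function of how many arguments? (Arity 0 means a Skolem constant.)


Quantifier prefix: exists x forall y forall z forall u forall v
'x' is existentially quantified at position 1.
No universal quantifiers precede it.
Skolem function arity = 0 (a Skolem constant)

0


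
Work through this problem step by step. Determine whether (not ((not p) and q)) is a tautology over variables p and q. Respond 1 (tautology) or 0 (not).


Check all 4 assignments:
p=0, q=0: 1
p=0, q=1: 0
p=1, q=0: 1
p=1, q=1: 1
Satisfying count = 3/4.
Tautology iff count = 4: no.

0


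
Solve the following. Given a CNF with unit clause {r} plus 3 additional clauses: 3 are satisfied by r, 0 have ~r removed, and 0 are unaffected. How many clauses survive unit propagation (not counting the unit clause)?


Satisfied (removed): 3
Shortened (remain): 0
Unchanged (remain): 0
Remaining = 0 + 0 = 0

0


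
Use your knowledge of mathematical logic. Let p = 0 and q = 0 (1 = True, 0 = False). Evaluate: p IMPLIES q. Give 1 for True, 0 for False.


p = 0, q = 0
Operation: p IMPLIES q
Evaluate: 0 IMPLIES 0 = 1

1


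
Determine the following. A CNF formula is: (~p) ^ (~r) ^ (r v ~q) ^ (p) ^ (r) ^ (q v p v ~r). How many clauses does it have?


A CNF formula is a conjunction of clauses.
Clauses are separated by ^.
Counting the conjuncts: 6 clauses.

6


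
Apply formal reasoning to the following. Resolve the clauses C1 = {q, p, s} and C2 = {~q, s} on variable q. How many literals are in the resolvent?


Remove q from C1 and ~q from C2.
C1 remainder: {p, s}
C2 remainder: {s}
Union (resolvent): {p, s}
Resolvent has 2 literal(s).

2


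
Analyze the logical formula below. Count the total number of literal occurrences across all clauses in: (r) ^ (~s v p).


Counting literals in each clause:
Clause 1: 1 literal(s)
Clause 2: 2 literal(s)
Total = 3

3


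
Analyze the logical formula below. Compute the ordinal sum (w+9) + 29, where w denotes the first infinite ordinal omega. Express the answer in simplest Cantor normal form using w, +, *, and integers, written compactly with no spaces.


Compute (w+9) + 29.
Ordinal + is associative but NOT commutative; for finite n>0, n + w = w but w + n stays w+n.
By associativity: (w+9) + 29 = w + (9+29) = w+38.
Result = w+38

w+38


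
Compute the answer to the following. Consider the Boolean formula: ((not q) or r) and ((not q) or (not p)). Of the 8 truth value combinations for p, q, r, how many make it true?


Evaluate all 8 assignments for p, q, r:
p=0, q=0, r=0: 1
p=0, q=0, r=1: 1
p=0, q=1, r=0: 0
p=0, q=1, r=1: 1
p=1, q=0, r=0: 1
p=1, q=0, r=1: 1
p=1, q=1, r=0: 0
p=1, q=1, r=1: 0
Satisfying count = 5

5


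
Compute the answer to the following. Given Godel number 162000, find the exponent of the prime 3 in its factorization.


Factorize 162000 by dividing by 3 repeatedly.
Division steps: 3 divides 162000 exactly 4 time(s).
Exponent of 3 = 4

4


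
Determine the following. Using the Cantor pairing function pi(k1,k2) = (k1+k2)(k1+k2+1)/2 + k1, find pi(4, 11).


k1 + k2 = 15
(k1+k2)(k1+k2+1)/2 = 15 * 16 / 2 = 120
pi = 120 + 4 = 124

124


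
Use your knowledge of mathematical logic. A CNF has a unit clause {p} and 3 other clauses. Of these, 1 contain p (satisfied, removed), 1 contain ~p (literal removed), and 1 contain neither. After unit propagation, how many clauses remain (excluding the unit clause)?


Satisfied (removed): 1
Shortened (remain): 1
Unchanged (remain): 1
Remaining = 1 + 1 = 2

2


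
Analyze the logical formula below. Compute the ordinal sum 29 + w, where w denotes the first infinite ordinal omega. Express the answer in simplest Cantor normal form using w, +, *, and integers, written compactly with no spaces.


Compute 29 + w.
Ordinal + is associative but NOT commutative; for finite n>0, n + w = w but w + n stays w+n.
Any finite left addend is absorbed by w on the right: 29 + w = w.
Result = w

w


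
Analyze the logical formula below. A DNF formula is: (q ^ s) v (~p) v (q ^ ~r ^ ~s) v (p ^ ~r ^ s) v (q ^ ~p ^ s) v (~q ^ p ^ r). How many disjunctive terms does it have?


A DNF formula is a disjunction of terms (conjunctions).
Terms are separated by v.
Counting the disjuncts: 6 terms.

6


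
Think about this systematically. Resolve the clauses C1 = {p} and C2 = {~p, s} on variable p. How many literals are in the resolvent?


Remove p from C1 and ~p from C2.
C1 remainder: {}
C2 remainder: {s}
Union (resolvent): {s}
Resolvent has 1 literal(s).

1


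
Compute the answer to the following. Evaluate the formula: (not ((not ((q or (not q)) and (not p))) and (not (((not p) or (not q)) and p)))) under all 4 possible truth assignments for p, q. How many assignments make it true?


Check all 4 assignments:
p=0, q=0: 1
p=0, q=1: 1
p=1, q=0: 1
p=1, q=1: 0
Count of True = 3

3


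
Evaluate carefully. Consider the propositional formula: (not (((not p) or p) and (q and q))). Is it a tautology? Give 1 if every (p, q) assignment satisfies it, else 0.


Check all 4 assignments:
p=0, q=0: 1
p=0, q=1: 0
p=1, q=0: 1
p=1, q=1: 0
Satisfying count = 2/4.
Tautology iff count = 4: no.

0


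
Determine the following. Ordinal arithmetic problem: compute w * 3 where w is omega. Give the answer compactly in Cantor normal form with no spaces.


Compute w * 3.
Ordinal * is associative and left-distributive over +, but NOT commutative; for finite n>1, n*w = w but w*n stays w*n.
w * 3 means 3 copies of w concatenated: w*3.
Result = w*3

w*3


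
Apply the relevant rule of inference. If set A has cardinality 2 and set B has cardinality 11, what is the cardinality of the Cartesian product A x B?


The Cartesian product A x B contains all ordered pairs (a, b).
|A x B| = |A| * |B| = 2 * 11 = 22

22


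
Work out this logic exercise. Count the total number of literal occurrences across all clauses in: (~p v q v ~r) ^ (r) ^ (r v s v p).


Counting literals in each clause:
Clause 1: 3 literal(s)
Clause 2: 1 literal(s)
Clause 3: 3 literal(s)
Total = 7

7


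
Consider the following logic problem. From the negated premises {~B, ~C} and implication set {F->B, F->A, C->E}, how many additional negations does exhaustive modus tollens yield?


Initial negated facts: {~B, ~C}
Apply modus tollens to closure:
  ~B and F->B  =>  ~F
Final negated: {~B, ~C, ~F}
New negations: {~F}
Count = 1

1


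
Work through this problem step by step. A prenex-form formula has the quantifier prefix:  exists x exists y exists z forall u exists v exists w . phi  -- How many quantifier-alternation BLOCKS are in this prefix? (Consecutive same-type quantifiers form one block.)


Quantifier-type sequence: E E E A E E  (A=forall, E=exists)
Group into maximal same-type runs:
  Ex3 | Ax1 | Ex2
Number of blocks = 3

3


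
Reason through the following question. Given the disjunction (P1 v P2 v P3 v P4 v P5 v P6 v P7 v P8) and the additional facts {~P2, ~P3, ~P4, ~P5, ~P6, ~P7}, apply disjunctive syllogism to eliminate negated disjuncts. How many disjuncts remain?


Original disjuncts (8): P1, P2, P3, P4, P5, P6, P7, P8
Negated (eliminate): ~P2, ~P3, ~P4, ~P5, ~P6, ~P7
Remaining disjuncts: P1, P8
Count = 8 - 6 = 2

2


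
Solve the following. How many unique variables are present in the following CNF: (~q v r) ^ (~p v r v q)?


Identify each variable that appears in the formula.
Variables found: p, q, r
Count = 3

3


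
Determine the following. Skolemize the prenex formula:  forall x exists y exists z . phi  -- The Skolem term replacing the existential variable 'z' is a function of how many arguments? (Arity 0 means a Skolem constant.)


Quantifier prefix: forall x exists y exists z
'z' is existentially quantified at position 3.
Universal variables preceding it: x
Skolem function arity = 1

1


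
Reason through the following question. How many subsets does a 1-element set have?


The power set of a set with n elements has 2^n elements.
|P(S)| = 2^1 = 2

2


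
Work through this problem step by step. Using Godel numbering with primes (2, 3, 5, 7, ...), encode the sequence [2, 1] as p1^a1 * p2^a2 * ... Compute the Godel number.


Encode each element as an exponent of the corresponding prime:
  2^2 = 4
  3^1 = 3
Product = 4 * 3 = 12

12


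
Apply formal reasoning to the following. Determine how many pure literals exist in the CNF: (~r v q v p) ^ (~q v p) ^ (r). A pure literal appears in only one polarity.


Check each variable for pure literal status:
p: pure positive
q: mixed (not pure)
r: mixed (not pure)
Pure literal count = 1

1


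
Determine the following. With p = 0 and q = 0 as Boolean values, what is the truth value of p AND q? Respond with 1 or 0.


p = 0, q = 0
Operation: p AND q
Evaluate: 0 AND 0 = 0

0


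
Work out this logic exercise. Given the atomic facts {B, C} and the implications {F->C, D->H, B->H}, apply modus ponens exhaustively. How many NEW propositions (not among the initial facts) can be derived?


Initial facts: {B, C}
Apply modus ponens to closure:
  B and B->H  =>  H
Final known: {B, C, H}
New propositions: {H}
Count = 1

1


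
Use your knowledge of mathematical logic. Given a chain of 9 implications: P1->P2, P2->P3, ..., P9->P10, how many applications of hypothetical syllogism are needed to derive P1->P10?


With 9 implications in a chain connecting 10 propositions:
P1->P2, P2->P3, ..., P9->P10
Steps needed = (number of implications) - 1 = 9 - 1 = 8

8


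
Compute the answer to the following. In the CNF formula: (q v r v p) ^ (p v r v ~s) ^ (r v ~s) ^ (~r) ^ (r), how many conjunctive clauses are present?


A CNF formula is a conjunction of clauses.
Clauses are separated by ^.
Counting the conjuncts: 5 clauses.

5


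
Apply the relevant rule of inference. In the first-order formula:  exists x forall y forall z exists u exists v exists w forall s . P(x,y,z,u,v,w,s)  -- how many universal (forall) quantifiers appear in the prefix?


Quantifier prefix: exists x forall y forall z exists u exists v exists w forall s
Mark each quantifier type:
  E U U E E E U
Universal count = 3, Existential count = 4
Asked for universal (forall) quantifiers: 3

3


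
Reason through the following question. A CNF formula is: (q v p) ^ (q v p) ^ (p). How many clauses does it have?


A CNF formula is a conjunction of clauses.
Clauses are separated by ^.
Counting the conjuncts: 3 clauses.

3


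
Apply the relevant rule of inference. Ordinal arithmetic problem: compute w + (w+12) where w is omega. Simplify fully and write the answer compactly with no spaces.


Compute w + (w+12).
Ordinal + is associative but NOT commutative; for finite n>0, n + w = w but w + n stays w+n.
w + (w+12) = (w+w) + 12 = w*2+12.
Result = w*2+12

w*2+12


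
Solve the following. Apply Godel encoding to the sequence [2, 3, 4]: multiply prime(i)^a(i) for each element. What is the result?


Encode each element as an exponent of the corresponding prime:
  2^2 = 4
  3^3 = 27
  5^4 = 625
Product = 4 * 27 * 625 = 67500

67500


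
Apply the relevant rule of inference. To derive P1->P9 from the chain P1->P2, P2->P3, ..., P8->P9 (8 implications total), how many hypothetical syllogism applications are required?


With 8 implications in a chain connecting 9 propositions:
P1->P2, P2->P3, ..., P8->P9
Steps needed = (number of implications) - 1 = 8 - 1 = 7

7
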